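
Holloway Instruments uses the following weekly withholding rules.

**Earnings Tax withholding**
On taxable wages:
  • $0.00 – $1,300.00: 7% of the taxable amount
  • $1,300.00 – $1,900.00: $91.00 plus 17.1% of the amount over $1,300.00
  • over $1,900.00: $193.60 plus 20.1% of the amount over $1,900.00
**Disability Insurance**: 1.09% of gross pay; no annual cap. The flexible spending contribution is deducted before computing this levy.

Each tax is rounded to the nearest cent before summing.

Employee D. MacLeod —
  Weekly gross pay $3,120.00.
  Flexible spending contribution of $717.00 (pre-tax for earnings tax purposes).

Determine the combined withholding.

Earnings Tax: taxable = $3,120.00 − $717.00 = $2,403.00
  $193.60 + 20.1% × ($2,403.00 − $1,900.00) = $193.60 + 20.1% × $503.00 = $294.70
Disability Insurance: 1.09% × $2,403.00 = $26.19
Total: $294.70 + $26.19 = $320.89

$320.89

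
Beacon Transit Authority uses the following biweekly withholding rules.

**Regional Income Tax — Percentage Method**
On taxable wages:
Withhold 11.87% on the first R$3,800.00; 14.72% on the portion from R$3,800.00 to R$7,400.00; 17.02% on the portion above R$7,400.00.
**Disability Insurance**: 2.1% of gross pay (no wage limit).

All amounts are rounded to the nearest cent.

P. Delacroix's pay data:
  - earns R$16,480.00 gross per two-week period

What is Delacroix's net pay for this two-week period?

R$13,607.52

Regional Income Tax: taxable = R$16,480.00
  R$980.98 + 17.02% × (R$16,480.00 − R$7,400.00) = R$980.98 + 17.02% × R$9,080.00 = R$2,526.40
Disability Insurance: 2.1% × R$16,480.00 = R$346.08
Total withheld: R$2,526.40 + R$346.08 = R$2,872.48
Net pay: R$16,480.00 − R$2,872.48 = R$13,607.52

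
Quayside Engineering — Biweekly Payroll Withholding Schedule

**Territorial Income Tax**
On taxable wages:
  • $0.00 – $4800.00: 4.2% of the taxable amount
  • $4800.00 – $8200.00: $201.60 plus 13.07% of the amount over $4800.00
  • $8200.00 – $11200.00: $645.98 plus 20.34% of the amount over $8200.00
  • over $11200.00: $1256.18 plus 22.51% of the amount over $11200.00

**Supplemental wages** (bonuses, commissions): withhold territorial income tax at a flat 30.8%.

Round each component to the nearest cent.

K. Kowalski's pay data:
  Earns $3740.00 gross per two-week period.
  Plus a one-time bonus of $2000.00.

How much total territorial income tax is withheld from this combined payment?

Territorial Income Tax: taxable = $3740.00
  4.2% × $3740.00 = $157.08
Supplemental (30.8% flat on bonus): 30.8% × $2000.00 = $616.00
Total territorial income tax: $157.08 + $616.00 = $773.08

$773.08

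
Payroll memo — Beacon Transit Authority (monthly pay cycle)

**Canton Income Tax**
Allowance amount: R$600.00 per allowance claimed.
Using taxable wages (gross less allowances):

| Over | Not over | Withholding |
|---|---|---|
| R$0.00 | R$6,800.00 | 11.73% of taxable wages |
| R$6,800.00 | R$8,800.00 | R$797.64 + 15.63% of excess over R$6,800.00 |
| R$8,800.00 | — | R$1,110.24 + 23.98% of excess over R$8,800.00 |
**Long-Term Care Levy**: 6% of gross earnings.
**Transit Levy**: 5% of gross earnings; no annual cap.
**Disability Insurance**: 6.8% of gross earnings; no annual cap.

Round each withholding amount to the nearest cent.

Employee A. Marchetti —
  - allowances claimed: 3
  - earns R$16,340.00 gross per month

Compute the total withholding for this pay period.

R$5,395.21

Canton Income Tax: taxable = R$16,340.00 − 3×R$600.00 = R$14,540.00
  R$1,110.24 + 23.98% × (R$14,540.00 − R$8,800.00) = R$1,110.24 + 23.98% × R$5,740.00 = R$2,486.69
Long-Term Care Levy: 6% × R$16,340.00 = R$980.40
Transit Levy: 5% × R$16,340.00 = R$817.00
Disability Insurance: 6.8% × R$16,340.00 = R$1,111.12
Total: R$2,486.69 + R$980.40 + R$817.00 + R$1,111.12 = R$5,395.21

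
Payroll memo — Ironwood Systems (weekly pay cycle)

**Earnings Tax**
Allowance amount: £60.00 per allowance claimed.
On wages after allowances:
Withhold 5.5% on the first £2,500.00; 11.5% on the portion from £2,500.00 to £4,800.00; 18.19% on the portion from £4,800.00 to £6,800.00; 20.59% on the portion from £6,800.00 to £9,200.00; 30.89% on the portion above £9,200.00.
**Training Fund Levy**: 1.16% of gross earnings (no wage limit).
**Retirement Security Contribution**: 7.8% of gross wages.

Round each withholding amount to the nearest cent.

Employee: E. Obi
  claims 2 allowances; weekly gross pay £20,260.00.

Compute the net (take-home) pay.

Earnings Tax: taxable = £20,260.00 − 2×£60.00 = £20,140.00
  £1,259.96 + 30.89% × (£20,140.00 − £9,200.00) = £1,259.96 + 30.89% × £10,940.00 = £4,639.33
Training Fund Levy: 1.16% × £20,260.00 = £235.02
Retirement Security Contribution: 7.8% × £20,260.00 = £1,580.28
Total withheld: £4,639.33 + £235.02 + £1,580.28 = £6,454.63
Net pay: £20,260.00 − £6,454.63 = £13,805.37

£13,805.37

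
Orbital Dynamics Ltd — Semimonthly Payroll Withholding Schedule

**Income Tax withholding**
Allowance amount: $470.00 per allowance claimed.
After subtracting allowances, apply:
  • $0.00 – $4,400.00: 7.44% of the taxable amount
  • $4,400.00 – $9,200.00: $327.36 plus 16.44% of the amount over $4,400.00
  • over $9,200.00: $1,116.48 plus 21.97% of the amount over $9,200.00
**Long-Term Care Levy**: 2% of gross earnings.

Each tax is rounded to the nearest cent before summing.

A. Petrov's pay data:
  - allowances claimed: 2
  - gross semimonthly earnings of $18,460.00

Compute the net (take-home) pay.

$15,146.42

Income Tax: taxable = $18,460.00 − 2×$470.00 = $17,520.00
  $1,116.48 + 21.97% × ($17,520.00 − $9,200.00) = $1,116.48 + 21.97% × $8,320.00 = $2,944.38
Long-Term Care Levy: 2% × $18,460.00 = $369.20
Total withheld: $2,944.38 + $369.20 = $3,313.58
Net pay: $18,460.00 − $3,313.58 = $15,146.42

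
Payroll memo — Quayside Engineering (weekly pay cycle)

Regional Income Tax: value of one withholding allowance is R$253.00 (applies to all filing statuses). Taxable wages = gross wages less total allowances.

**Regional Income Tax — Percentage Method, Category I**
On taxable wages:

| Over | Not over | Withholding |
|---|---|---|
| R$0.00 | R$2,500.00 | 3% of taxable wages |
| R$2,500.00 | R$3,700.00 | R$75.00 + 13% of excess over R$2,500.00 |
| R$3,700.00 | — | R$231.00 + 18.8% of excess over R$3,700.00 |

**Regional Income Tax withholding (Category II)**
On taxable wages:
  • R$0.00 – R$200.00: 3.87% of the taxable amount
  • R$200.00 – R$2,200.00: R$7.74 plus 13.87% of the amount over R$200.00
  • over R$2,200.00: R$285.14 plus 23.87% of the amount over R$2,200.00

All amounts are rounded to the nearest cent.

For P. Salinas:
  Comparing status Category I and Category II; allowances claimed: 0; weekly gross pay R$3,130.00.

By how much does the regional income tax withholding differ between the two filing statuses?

R$350.23

Regional Income Tax (Category I): taxable = R$3,130.00
  R$75.00 + 13% × (R$3,130.00 − R$2,500.00) = R$75.00 + 13% × R$630.00 = R$156.90
Regional Income Tax (Category II): taxable = R$3,130.00
  R$285.14 + 23.87% × (R$3,130.00 − R$2,200.00) = R$285.14 + 23.87% × R$930.00 = R$507.13
Difference: |R$156.90 − R$507.13| = R$350.23 (higher under Category II)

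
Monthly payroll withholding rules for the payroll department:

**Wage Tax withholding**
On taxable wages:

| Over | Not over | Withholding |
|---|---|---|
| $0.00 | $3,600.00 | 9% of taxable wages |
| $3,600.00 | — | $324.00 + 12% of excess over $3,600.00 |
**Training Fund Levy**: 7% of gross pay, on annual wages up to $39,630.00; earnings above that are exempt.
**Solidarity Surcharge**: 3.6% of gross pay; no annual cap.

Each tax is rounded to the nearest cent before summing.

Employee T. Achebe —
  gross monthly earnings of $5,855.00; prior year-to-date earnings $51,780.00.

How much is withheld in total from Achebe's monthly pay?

Wage Tax: taxable = $5,855.00
  $324.00 + 12% × ($5,855.00 − $3,600.00) = $324.00 + 12% × $2,255.00 = $594.60
Training Fund Levy: YTD $51,780.00 ≥ cap $39,630.00 → $0.00
Solidarity Surcharge: 3.6% × $5,855.00 = $210.78
Total: $594.60 + $0.00 + $210.78 = $805.38

$805.38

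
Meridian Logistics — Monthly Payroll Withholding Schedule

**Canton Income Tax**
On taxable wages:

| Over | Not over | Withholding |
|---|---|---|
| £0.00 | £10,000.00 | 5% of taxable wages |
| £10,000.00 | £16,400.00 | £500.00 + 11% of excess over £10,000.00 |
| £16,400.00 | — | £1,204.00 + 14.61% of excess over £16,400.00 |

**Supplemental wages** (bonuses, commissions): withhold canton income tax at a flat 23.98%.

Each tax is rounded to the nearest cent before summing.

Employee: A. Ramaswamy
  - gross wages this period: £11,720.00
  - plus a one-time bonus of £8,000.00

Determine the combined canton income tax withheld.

£2,607.60

Canton Income Tax: taxable = £11,720.00
  £500.00 + 11% × (£11,720.00 − £10,000.00) = £500.00 + 11% × £1,720.00 = £689.20
Supplemental (23.98% flat on bonus): 23.98% × £8,000.00 = £1,918.40
Total canton income tax: £689.20 + £1,918.40 = £2,607.60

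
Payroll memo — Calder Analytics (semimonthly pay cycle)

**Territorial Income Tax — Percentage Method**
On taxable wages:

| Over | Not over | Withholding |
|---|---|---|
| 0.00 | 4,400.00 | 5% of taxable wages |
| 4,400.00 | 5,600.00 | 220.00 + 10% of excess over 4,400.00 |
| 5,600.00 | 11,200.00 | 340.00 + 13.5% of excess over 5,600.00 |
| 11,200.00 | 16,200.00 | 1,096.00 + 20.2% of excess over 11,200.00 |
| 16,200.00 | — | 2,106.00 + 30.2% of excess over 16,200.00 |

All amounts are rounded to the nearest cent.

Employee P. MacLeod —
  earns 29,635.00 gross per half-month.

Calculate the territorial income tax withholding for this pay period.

6,163.37

Territorial Income Tax: taxable = 29,635.00
  2,106.00 + 30.2% × (29,635.00 − 16,200.00) = 2,106.00 + 30.2% × 13,435.00 = 6,163.37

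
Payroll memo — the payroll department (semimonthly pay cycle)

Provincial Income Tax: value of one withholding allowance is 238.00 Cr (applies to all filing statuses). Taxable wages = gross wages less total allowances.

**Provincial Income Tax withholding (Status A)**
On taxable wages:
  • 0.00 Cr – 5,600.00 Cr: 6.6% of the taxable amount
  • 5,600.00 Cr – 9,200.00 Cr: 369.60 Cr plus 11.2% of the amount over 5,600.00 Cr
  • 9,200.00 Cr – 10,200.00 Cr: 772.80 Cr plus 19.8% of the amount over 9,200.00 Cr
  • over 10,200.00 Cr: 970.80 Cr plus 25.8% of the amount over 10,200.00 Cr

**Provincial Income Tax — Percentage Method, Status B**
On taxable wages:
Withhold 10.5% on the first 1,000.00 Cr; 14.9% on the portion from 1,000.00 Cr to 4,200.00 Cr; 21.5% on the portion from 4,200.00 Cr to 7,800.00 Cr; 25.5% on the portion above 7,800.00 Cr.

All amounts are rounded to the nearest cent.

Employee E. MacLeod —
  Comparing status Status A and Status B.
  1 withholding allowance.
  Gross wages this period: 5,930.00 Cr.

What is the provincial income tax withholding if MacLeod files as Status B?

902.58 Cr

Provincial Income Tax (Status B): taxable = 5,930.00 Cr − 1×238.00 Cr = 5,692.00 Cr
  581.80 Cr + 21.5% × (5,692.00 Cr − 4,200.00 Cr) = 581.80 Cr + 21.5% × 1,492.00 Cr = 902.58 Cr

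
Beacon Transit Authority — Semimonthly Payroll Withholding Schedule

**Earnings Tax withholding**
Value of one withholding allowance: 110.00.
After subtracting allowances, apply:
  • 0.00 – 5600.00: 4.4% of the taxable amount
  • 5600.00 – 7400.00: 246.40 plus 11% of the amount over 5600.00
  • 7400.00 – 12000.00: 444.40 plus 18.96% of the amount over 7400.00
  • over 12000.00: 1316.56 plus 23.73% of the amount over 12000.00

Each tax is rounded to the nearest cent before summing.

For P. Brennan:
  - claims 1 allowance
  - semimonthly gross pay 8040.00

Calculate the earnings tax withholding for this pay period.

544.89

Earnings Tax: taxable = 8040.00 − 1×110.00 = 7930.00
  444.40 + 18.96% × (7930.00 − 7400.00) = 444.40 + 18.96% × 530.00 = 544.89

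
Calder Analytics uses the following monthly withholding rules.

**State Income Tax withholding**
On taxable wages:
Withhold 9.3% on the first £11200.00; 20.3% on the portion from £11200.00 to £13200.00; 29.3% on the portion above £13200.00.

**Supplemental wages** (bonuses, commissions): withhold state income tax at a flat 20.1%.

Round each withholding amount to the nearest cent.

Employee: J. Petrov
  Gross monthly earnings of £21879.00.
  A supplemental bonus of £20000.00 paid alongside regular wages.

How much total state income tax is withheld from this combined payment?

£8010.55

State Income Tax: taxable = £21879.00
  £1447.60 + 29.3% × (£21879.00 − £13200.00) = £1447.60 + 29.3% × £8679.00 = £3990.55
Supplemental (20.1% flat on bonus): 20.1% × £20000.00 = £4020.00
Total state income tax: £3990.55 + £4020.00 = £8010.55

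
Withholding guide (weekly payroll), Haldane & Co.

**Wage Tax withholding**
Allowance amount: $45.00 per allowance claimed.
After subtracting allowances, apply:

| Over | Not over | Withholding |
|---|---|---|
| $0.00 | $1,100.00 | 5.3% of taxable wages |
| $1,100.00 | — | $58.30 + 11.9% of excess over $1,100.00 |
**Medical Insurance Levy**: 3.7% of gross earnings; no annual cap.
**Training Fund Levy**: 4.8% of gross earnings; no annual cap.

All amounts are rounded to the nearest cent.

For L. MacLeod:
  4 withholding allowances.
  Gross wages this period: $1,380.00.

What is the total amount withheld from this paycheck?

$187.50

Wage Tax: taxable = $1,380.00 − 4×$45.00 = $1,200.00
  $58.30 + 11.9% × ($1,200.00 − $1,100.00) = $58.30 + 11.9% × $100.00 = $70.20
Medical Insurance Levy: 3.7% × $1,380.00 = $51.06
Training Fund Levy: 4.8% × $1,380.00 = $66.24
Total: $70.20 + $51.06 + $66.24 = $187.50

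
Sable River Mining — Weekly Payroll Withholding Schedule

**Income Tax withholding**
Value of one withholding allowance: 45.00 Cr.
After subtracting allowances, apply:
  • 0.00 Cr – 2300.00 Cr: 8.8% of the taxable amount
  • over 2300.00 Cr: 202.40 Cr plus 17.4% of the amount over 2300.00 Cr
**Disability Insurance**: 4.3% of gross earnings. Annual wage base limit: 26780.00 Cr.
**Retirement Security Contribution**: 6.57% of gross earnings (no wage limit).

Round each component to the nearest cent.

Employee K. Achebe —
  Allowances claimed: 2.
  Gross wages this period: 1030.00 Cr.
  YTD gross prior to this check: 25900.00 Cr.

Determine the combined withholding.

Income Tax: taxable = 1030.00 Cr − 2×45.00 Cr = 940.00 Cr
  8.8% × 940.00 Cr = 82.72 Cr
Disability Insurance: cap 26780.00 Cr − YTD 25900.00 Cr = 880.00 Cr subject; 4.3% × 880.00 Cr = 37.84 Cr
Retirement Security Contribution: 6.57% × 1030.00 Cr = 67.67 Cr
Total: 82.72 Cr + 37.84 Cr + 67.67 Cr = 188.23 Cr

188.23 Cr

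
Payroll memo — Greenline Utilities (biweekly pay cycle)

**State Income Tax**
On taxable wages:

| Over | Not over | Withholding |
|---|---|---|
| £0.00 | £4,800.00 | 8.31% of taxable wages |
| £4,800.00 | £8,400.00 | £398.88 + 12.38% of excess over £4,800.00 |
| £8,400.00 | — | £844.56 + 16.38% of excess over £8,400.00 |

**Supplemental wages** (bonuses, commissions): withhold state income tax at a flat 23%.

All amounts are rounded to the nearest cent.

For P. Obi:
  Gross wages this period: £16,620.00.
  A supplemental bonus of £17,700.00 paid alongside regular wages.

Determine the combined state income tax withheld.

£6,262.00

State Income Tax: taxable = £16,620.00
  £844.56 + 16.38% × (£16,620.00 − £8,400.00) = £844.56 + 16.38% × £8,220.00 = £2,191.00
Supplemental (23% flat on bonus): 23% × £17,700.00 = £4,071.00
Total state income tax: £2,191.00 + £4,071.00 = £6,262.00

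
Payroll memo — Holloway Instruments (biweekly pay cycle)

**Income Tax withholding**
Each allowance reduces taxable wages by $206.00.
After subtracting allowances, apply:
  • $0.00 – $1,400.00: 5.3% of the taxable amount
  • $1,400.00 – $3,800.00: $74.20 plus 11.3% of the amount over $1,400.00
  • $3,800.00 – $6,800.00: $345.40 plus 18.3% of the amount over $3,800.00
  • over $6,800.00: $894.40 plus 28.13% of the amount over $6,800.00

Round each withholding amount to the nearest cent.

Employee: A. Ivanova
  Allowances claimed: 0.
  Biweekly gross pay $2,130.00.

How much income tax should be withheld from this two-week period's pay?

Income Tax: taxable = $2,130.00
  $74.20 + 11.3% × ($2,130.00 − $1,400.00) = $74.20 + 11.3% × $730.00 = $156.69

$156.69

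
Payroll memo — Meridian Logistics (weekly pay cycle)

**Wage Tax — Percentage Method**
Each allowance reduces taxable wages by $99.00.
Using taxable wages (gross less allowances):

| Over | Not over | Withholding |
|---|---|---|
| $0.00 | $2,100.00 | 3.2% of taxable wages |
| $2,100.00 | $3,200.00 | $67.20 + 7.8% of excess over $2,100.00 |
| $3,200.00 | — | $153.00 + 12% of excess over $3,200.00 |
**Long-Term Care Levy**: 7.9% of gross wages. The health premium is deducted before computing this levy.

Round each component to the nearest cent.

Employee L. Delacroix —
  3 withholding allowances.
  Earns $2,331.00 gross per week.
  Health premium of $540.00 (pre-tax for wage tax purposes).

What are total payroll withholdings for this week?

$189.30

Wage Tax: taxable = $2,331.00 − $540.00 − 3×$99.00 = $1,494.00
  3.2% × $1,494.00 = $47.81
Long-Term Care Levy: 7.9% × $1,791.00 = $141.49
Total: $47.81 + $141.49 = $189.30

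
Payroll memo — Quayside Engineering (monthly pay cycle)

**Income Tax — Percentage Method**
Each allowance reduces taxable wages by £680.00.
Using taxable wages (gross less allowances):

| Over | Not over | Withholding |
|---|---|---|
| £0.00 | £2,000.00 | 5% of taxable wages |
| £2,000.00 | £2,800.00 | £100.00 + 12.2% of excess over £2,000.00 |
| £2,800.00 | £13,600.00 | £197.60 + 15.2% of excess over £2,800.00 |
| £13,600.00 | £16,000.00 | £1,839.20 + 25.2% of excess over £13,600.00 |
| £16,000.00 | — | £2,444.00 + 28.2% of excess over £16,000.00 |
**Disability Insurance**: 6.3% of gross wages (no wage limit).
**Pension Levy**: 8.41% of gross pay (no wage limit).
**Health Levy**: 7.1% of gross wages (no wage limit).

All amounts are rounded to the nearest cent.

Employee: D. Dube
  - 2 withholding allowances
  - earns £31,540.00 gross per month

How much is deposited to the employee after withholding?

£18,218.37

Income Tax: taxable = £31,540.00 − 2×£680.00 = £30,180.00
  £2,444.00 + 28.2% × (£30,180.00 − £16,000.00) = £2,444.00 + 28.2% × £14,180.00 = £6,442.76
Disability Insurance: 6.3% × £31,540.00 = £1,987.02
Pension Levy: 8.41% × £31,540.00 = £2,652.51
Health Levy: 7.1% × £31,540.00 = £2,239.34
Total withheld: £6,442.76 + £1,987.02 + £2,652.51 + £2,239.34 = £13,321.63
Net pay: £31,540.00 − £13,321.63 = £18,218.37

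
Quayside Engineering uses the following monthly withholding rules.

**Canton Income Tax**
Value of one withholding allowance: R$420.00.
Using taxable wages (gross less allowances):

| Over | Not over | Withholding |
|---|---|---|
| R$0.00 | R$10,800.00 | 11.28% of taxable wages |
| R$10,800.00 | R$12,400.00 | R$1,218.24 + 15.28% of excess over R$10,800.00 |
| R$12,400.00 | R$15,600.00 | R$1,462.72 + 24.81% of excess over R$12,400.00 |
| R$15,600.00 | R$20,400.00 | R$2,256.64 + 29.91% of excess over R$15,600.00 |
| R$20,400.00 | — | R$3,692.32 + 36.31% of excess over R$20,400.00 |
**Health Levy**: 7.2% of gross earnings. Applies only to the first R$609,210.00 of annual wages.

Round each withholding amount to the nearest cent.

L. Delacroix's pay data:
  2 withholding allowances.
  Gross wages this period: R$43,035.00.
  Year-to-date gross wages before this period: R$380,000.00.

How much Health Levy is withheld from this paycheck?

Health Levy: 7.2% × R$43,035.00 = R$3,098.52

R$3,098.52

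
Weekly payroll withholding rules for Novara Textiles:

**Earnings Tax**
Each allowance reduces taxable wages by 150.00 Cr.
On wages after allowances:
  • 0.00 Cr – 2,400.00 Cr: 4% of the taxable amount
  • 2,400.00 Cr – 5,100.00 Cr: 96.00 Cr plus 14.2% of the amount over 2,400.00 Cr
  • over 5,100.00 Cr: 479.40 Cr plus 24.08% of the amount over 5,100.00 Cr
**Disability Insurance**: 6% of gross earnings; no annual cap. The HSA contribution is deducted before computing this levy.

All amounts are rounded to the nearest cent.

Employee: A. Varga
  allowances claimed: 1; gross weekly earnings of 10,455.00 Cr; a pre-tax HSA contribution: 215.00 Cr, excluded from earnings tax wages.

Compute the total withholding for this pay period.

2,295.39 Cr

Earnings Tax: taxable = 10,455.00 Cr − 215.00 Cr − 1×150.00 Cr = 10,090.00 Cr
  479.40 Cr + 24.08% × (10,090.00 Cr − 5,100.00 Cr) = 479.40 Cr + 24.08% × 4,990.00 Cr = 1,680.99 Cr
Disability Insurance: 6% × 10,240.00 Cr = 614.40 Cr
Total: 1,680.99 Cr + 614.40 Cr = 2,295.39 Cr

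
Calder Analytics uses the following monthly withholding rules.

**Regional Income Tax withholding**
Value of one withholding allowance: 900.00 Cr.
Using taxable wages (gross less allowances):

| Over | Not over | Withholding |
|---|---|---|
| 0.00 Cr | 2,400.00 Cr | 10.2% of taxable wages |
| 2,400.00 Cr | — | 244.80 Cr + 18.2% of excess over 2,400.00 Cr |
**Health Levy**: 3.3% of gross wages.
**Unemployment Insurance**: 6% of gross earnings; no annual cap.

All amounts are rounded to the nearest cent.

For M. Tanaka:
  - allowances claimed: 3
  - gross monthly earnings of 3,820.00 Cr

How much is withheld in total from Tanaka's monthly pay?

Regional Income Tax: taxable = 3,820.00 Cr − 3×900.00 Cr = 1,120.00 Cr
  10.2% × 1,120.00 Cr = 114.24 Cr
Health Levy: 3.3% × 3,820.00 Cr = 126.06 Cr
Unemployment Insurance: 6% × 3,820.00 Cr = 229.20 Cr
Total: 114.24 Cr + 126.06 Cr + 229.20 Cr = 469.50 Cr

469.50 Cr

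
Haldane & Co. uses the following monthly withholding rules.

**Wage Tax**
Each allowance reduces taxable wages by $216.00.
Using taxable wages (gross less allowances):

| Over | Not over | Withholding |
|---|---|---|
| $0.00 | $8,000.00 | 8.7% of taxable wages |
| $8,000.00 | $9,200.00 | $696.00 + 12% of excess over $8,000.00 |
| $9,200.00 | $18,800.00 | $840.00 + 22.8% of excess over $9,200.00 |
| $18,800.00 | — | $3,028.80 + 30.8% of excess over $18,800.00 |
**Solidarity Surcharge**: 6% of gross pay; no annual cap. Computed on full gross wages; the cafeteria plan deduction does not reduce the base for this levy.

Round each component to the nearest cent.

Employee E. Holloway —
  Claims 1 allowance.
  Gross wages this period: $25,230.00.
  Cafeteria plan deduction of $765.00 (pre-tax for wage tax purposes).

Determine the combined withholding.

Wage Tax: taxable = $25,230.00 − $765.00 − 1×$216.00 = $24,249.00
  $3,028.80 + 30.8% × ($24,249.00 − $18,800.00) = $3,028.80 + 30.8% × $5,449.00 = $4,707.09
Solidarity Surcharge: 6% × $25,230.00 = $1,513.80
Total: $4,707.09 + $1,513.80 = $6,220.89

$6,220.89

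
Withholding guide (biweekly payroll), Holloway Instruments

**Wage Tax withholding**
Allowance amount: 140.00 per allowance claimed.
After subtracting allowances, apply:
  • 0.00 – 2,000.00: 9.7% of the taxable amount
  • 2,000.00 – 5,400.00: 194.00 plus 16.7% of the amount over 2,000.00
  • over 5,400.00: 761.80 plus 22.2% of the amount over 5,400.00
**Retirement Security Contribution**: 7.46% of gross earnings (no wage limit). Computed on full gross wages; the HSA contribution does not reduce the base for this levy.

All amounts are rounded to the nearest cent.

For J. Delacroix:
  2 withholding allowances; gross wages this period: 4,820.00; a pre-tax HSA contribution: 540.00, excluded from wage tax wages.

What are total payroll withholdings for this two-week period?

887.57

Wage Tax: taxable = 4,820.00 − 540.00 − 2×140.00 = 4,000.00
  194.00 + 16.7% × (4,000.00 − 2,000.00) = 194.00 + 16.7% × 2,000.00 = 528.00
Retirement Security Contribution: 7.46% × 4,820.00 = 359.57
Total: 528.00 + 359.57 = 887.57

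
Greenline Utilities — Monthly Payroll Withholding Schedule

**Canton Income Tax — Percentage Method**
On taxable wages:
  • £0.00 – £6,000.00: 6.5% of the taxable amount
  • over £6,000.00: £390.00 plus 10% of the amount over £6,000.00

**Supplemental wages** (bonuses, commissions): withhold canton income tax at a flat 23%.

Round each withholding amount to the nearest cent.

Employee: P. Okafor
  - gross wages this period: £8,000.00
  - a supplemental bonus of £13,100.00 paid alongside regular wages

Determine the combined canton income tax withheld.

Canton Income Tax: taxable = £8,000.00
  £390.00 + 10% × (£8,000.00 − £6,000.00) = £390.00 + 10% × £2,000.00 = £590.00
Supplemental (23% flat on bonus): 23% × £13,100.00 = £3,013.00
Total canton income tax: £590.00 + £3,013.00 = £3,603.00

£3,603.00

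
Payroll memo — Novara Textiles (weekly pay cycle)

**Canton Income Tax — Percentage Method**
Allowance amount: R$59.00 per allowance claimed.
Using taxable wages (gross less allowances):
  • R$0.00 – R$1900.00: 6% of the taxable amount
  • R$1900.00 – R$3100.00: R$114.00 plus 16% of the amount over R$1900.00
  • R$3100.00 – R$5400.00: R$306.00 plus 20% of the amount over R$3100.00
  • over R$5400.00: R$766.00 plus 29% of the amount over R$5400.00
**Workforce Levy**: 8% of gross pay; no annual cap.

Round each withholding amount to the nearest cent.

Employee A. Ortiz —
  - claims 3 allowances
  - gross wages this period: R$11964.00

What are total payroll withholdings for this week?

R$3575.35

Canton Income Tax: taxable = R$11964.00 − 3×R$59.00 = R$11787.00
  R$766.00 + 29% × (R$11787.00 − R$5400.00) = R$766.00 + 29% × R$6387.00 = R$2618.23
Workforce Levy: 8% × R$11964.00 = R$957.12
Total: R$2618.23 + R$957.12 = R$3575.35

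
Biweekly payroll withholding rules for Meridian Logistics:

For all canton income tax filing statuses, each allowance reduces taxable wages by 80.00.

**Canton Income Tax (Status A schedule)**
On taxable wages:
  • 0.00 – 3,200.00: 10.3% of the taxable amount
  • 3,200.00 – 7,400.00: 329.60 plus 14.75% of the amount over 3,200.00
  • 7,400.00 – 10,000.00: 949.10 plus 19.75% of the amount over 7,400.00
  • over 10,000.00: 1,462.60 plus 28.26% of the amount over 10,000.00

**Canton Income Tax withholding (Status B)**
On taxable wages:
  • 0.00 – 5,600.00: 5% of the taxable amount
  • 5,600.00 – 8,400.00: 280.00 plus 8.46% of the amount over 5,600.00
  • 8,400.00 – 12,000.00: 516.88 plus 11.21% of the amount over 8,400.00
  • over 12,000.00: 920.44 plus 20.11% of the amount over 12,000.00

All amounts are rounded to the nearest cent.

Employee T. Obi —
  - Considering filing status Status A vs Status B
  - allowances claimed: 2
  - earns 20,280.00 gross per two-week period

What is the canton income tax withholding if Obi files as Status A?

4,322.51

Canton Income Tax (Status A): taxable = 20,280.00 − 2×80.00 = 20,120.00
  1,462.60 + 28.26% × (20,120.00 − 10,000.00) = 1,462.60 + 28.26% × 10,120.00 = 4,322.51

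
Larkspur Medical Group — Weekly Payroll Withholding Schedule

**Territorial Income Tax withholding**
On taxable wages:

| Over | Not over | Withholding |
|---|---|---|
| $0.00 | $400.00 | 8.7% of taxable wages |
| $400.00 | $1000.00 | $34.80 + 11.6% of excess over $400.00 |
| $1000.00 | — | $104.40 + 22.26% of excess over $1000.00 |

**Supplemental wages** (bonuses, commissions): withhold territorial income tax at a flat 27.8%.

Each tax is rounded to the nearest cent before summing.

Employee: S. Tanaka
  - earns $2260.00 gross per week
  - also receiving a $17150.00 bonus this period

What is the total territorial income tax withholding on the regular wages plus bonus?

$5152.58

Territorial Income Tax: taxable = $2260.00
  $104.40 + 22.26% × ($2260.00 − $1000.00) = $104.40 + 22.26% × $1260.00 = $384.88
Supplemental (27.8% flat on bonus): 27.8% × $17150.00 = $4767.70
Total territorial income tax: $384.88 + $4767.70 = $5152.58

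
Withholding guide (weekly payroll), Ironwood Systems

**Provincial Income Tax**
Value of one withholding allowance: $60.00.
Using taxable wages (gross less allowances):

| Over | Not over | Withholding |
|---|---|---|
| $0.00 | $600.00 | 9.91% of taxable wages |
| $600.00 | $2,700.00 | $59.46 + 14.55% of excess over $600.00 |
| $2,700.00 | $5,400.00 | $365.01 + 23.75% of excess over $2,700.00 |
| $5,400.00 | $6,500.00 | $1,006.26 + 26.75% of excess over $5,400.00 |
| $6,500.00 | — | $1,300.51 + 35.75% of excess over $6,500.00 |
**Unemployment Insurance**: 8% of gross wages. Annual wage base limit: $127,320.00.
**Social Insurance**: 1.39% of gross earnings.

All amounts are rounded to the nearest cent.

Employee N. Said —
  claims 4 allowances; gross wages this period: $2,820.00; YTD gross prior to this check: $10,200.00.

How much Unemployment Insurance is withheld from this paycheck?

$225.60

Unemployment Insurance: 8% × $2,820.00 = $225.60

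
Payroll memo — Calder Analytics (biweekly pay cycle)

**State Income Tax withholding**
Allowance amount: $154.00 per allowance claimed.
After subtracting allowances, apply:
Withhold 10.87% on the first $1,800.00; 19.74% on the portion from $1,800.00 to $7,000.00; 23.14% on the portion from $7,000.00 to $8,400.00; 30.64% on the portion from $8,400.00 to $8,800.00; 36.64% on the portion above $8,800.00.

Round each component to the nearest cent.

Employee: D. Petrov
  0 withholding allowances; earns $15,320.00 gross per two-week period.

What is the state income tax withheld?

$4,057.59

State Income Tax: taxable = $15,320.00
  $1,668.66 + 36.64% × ($15,320.00 − $8,800.00) = $1,668.66 + 36.64% × $6,520.00 = $4,057.59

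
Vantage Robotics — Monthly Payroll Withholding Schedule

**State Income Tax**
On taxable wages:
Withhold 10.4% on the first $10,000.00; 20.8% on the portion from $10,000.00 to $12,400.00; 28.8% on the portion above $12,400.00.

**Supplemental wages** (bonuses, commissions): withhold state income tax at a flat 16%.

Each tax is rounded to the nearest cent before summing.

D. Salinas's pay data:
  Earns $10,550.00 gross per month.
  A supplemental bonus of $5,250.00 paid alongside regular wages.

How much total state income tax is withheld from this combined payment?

State Income Tax: taxable = $10,550.00
  $1,040.00 + 20.8% × ($10,550.00 − $10,000.00) = $1,040.00 + 20.8% × $550.00 = $1,154.40
Supplemental (16% flat on bonus): 16% × $5,250.00 = $840.00
Total state income tax: $1,154.40 + $840.00 = $1,994.40

$1,994.40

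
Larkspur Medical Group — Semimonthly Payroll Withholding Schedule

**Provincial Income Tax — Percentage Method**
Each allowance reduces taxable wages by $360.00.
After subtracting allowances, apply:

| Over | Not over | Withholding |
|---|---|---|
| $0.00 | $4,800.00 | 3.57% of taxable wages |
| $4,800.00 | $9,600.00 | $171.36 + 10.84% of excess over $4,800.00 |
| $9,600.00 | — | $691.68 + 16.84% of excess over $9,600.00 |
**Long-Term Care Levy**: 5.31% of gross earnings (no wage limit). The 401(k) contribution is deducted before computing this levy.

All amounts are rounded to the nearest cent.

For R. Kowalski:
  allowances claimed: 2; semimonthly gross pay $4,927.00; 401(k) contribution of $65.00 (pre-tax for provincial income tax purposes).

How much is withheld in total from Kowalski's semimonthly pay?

Provincial Income Tax: taxable = $4,927.00 − $65.00 − 2×$360.00 = $4,142.00
  3.57% × $4,142.00 = $147.87
Long-Term Care Levy: 5.31% × $4,862.00 = $258.17
Total: $147.87 + $258.17 = $406.04

$406.04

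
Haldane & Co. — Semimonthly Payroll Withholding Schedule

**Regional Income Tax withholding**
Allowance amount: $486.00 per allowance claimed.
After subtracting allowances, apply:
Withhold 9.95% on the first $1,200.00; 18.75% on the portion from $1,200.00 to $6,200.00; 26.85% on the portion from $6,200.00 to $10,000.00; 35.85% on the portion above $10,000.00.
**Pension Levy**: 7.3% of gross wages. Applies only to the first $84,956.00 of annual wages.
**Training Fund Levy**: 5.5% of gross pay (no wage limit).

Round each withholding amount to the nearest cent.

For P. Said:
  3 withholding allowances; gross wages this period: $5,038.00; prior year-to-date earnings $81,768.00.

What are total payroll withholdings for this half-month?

Regional Income Tax: taxable = $5,038.00 − 3×$486.00 = $3,580.00
  $119.40 + 18.75% × ($3,580.00 − $1,200.00) = $119.40 + 18.75% × $2,380.00 = $565.65
Pension Levy: cap $84,956.00 − YTD $81,768.00 = $3,188.00 subject; 7.3% × $3,188.00 = $232.72
Training Fund Levy: 5.5% × $5,038.00 = $277.09
Total: $565.65 + $232.72 + $277.09 = $1,075.46

$1,075.46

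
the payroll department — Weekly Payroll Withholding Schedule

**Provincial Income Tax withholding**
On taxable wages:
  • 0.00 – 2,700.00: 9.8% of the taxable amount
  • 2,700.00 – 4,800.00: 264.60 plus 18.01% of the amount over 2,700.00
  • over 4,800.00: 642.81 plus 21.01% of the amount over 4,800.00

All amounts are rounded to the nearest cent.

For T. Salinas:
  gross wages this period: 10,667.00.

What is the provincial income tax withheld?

Provincial Income Tax: taxable = 10,667.00
  642.81 + 21.01% × (10,667.00 − 4,800.00) = 642.81 + 21.01% × 5,867.00 = 1,875.47

1,875.47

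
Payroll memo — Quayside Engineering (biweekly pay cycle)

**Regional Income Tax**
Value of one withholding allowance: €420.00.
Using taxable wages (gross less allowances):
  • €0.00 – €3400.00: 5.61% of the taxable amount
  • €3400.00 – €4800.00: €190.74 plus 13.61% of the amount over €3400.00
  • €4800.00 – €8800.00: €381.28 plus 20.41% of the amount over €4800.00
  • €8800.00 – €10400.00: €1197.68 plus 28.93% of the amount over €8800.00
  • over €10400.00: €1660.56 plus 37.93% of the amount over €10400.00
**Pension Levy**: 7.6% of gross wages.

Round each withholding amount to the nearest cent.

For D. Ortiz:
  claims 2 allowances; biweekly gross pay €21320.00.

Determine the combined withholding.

Regional Income Tax: taxable = €21320.00 − 2×€420.00 = €20480.00
  €1660.56 + 37.93% × (€20480.00 − €10400.00) = €1660.56 + 37.93% × €10080.00 = €5483.90
Pension Levy: 7.6% × €21320.00 = €1620.32
Total: €5483.90 + €1620.32 = €7104.22

€7104.22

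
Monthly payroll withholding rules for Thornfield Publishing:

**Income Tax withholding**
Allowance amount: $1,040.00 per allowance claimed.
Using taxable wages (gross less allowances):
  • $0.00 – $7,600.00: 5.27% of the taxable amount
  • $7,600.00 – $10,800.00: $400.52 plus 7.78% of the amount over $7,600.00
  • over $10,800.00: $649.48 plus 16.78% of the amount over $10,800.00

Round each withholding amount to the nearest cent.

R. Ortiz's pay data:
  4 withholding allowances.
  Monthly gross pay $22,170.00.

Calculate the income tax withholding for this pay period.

$1,859.32

Income Tax: taxable = $22,170.00 − 4×$1,040.00 = $18,010.00
  $649.48 + 16.78% × ($18,010.00 − $10,800.00) = $649.48 + 16.78% × $7,210.00 = $1,859.32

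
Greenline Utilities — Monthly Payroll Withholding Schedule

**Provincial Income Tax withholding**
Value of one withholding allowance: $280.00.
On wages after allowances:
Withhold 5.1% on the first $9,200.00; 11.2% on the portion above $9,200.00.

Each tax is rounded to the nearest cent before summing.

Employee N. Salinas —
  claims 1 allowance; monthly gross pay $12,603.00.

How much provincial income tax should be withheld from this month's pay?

Provincial Income Tax: taxable = $12,603.00 − 1×$280.00 = $12,323.00
  $469.20 + 11.2% × ($12,323.00 − $9,200.00) = $469.20 + 11.2% × $3,123.00 = $818.98

$818.98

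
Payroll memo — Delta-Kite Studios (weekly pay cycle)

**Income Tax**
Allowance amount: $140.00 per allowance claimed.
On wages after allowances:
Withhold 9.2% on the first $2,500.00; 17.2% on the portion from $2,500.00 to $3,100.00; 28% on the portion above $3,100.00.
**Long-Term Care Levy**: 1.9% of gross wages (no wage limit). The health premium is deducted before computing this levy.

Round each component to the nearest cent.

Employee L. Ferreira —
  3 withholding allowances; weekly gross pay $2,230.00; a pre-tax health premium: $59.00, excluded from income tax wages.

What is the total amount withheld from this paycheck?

$202.34

Income Tax: taxable = $2,230.00 − $59.00 − 3×$140.00 = $1,751.00
  9.2% × $1,751.00 = $161.09
Long-Term Care Levy: 1.9% × $2,171.00 = $41.25
Total: $161.09 + $41.25 = $202.34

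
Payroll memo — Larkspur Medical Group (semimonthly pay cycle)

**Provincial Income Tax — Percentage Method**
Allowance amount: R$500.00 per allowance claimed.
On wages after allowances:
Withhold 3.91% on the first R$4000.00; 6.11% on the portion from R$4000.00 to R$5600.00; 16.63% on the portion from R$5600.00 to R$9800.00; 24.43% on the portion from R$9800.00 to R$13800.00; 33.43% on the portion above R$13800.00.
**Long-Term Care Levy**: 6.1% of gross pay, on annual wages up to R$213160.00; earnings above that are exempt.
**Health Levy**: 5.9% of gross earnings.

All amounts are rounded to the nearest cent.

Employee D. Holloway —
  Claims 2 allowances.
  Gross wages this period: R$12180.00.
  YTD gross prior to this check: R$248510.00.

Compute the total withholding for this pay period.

R$2008.37

Provincial Income Tax: taxable = R$12180.00 − 2×R$500.00 = R$11180.00
  R$952.62 + 24.43% × (R$11180.00 − R$9800.00) = R$952.62 + 24.43% × R$1380.00 = R$1289.75
Long-Term Care Levy: YTD R$248510.00 ≥ cap R$213160.00 → R$0.00
Health Levy: 5.9% × R$12180.00 = R$718.62
Total: R$1289.75 + R$0.00 + R$718.62 = R$2008.37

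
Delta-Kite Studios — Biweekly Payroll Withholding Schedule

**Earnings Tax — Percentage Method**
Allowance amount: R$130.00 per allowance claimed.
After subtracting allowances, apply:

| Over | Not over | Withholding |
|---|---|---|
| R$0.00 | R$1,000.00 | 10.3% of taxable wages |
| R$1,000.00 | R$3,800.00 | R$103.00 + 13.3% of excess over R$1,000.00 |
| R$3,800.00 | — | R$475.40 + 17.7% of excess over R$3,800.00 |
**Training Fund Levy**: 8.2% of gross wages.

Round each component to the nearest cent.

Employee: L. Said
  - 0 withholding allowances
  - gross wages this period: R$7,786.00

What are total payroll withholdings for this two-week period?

R$1,819.37

Earnings Tax: taxable = R$7,786.00
  R$475.40 + 17.7% × (R$7,786.00 − R$3,800.00) = R$475.40 + 17.7% × R$3,986.00 = R$1,180.92
Training Fund Levy: 8.2% × R$7,786.00 = R$638.45
Total: R$1,180.92 + R$638.45 = R$1,819.37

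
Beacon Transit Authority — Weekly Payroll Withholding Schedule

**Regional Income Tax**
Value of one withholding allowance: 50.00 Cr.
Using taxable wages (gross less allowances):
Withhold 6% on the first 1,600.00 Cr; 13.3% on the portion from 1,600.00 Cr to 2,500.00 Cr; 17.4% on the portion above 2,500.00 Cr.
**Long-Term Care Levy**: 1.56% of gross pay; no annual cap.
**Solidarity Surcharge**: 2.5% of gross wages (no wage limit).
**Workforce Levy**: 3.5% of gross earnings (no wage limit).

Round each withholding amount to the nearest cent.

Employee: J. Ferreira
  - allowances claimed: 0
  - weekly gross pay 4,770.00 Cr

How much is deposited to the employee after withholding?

3,798.71 Cr

Regional Income Tax: taxable = 4,770.00 Cr
  215.70 Cr + 17.4% × (4,770.00 Cr − 2,500.00 Cr) = 215.70 Cr + 17.4% × 2,270.00 Cr = 610.68 Cr
Long-Term Care Levy: 1.56% × 4,770.00 Cr = 74.41 Cr
Solidarity Surcharge: 2.5% × 4,770.00 Cr = 119.25 Cr
Workforce Levy: 3.5% × 4,770.00 Cr = 166.95 Cr
Total withheld: 610.68 Cr + 74.41 Cr + 119.25 Cr + 166.95 Cr = 971.29 Cr
Net pay: 4,770.00 Cr − 971.29 Cr = 3,798.71 Cr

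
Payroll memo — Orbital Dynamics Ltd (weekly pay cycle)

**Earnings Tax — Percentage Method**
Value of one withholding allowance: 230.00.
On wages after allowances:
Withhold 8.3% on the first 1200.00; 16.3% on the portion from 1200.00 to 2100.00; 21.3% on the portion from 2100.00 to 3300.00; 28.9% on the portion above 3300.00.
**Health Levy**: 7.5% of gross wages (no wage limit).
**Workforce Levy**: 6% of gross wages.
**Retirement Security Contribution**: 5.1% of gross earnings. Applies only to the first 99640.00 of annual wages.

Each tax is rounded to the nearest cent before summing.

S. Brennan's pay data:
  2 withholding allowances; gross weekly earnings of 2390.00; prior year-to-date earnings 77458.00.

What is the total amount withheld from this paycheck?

Earnings Tax: taxable = 2390.00 − 2×230.00 = 1930.00
  99.60 + 16.3% × (1930.00 − 1200.00) = 99.60 + 16.3% × 730.00 = 218.59
Health Levy: 7.5% × 2390.00 = 179.25
Workforce Levy: 6% × 2390.00 = 143.40
Retirement Security Contribution: 5.1% × 2390.00 = 121.89
Total: 218.59 + 179.25 + 143.40 + 121.89 = 663.13

663.13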